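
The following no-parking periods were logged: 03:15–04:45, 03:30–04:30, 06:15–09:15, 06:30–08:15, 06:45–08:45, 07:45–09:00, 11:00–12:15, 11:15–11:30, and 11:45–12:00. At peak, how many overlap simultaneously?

Walk the sorted start/end points keeping a running depth.
The depth first hits 4 at 07:45.

4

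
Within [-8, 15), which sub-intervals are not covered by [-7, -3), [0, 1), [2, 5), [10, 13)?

After merging, the occupied span is [-7, -3), [0, 1), [2, 5), [10, 13).
Uncovered inside [-8, 15): [-8, -7), [-3, 0), [1, 2), [5, 10), [13, 15).

[-8, -7) ∪ [-3, 0) ∪ [1, 2) ∪ [5, 10) ∪ [13, 15)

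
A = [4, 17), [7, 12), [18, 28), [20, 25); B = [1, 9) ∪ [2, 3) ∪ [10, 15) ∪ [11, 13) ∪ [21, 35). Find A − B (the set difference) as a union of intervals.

Merge the first list: [4, 17), [18, 28).
Merge the second list: [1, 9), [10, 15), [21, 35).
[4, 17) \ B = [9, 10), [15, 17).
[18, 28) \ B = [18, 21).

[9, 10) ∪ [15, 17) ∪ [18, 21)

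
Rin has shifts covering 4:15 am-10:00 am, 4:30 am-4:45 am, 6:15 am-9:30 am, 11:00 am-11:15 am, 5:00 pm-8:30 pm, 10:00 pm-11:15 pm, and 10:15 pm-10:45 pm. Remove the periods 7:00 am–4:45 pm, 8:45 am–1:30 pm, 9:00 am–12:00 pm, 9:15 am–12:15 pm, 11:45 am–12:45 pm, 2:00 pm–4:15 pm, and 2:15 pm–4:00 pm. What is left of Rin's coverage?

A, merged: 4:15 am–10:00 am, 11:00 am–11:15 am, 5:00 pm–8:30 pm, 10:00 pm–11:15 pm.
B, merged: 7:00 am–4:45 pm.
4:15 am–10:00 am with B removed leaves 4:15 am–7:00 am.
11:00 am–11:15 am lies entirely inside B → drops out.
5:00 pm–8:30 pm is untouched.
10:00 pm–11:15 pm is untouched.

4:15 am–7:00 am, 5:00 pm–8:30 pm, 10:00 pm–11:15 pm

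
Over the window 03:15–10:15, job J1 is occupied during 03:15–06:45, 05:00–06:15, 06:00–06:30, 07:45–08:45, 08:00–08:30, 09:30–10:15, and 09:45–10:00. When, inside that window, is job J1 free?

06:45-07:45, 08:45-09:30

After merging, the occupied span is 03:15-06:45, 07:45-08:45, 09:30-10:15.
Complement within 03:15-10:15: 06:45-07:45, 08:45-09:30.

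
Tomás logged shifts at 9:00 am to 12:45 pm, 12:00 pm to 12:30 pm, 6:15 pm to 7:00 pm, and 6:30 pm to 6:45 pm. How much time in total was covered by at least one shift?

4 h 30 min

Merged: 9:00 am-12:45 pm, 6:15 pm-7:00 pm.
Lengths: 3 h 45 min + 45 min = 4 h 30 min.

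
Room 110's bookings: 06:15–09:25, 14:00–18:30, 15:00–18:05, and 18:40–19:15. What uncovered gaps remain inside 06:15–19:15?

09:25-14:00, 18:30-18:40

Covered (merged): 06:15-09:25, 14:00-18:30, 18:40-19:15.
Gaps within 06:15-19:15: 09:25-14:00, 18:30-18:40.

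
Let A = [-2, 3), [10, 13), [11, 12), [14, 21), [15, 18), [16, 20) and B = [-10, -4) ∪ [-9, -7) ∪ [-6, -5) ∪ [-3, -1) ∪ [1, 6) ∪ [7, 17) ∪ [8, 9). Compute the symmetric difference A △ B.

A, merged: [-2, 3), [10, 13), [14, 21).
B, merged: [-10, -4), [-3, -1), [1, 6), [7, 17).
A \ B = [-1, 1), [17, 21).
B \ A = [-10, -4), [-3, -2), [3, 6), [7, 10), [13, 14).
Union of the two gives the symmetric difference.

[-10, -4) ∪ [-3, -2) ∪ [-1, 1) ∪ [3, 6) ∪ [7, 10) ∪ [13, 14) ∪ [17, 21)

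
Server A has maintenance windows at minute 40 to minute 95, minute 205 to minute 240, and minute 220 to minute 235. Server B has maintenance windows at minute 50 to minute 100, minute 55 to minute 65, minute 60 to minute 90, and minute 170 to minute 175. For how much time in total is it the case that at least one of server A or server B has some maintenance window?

100 minutes

A, merged: minute 40 to minute 95, minute 205 to minute 240.
B, merged: minute 50 to minute 100, minute 170 to minute 175.
A ∪ B = minute 40 to minute 100, minute 170 to minute 175, minute 205 to minute 240.
Total: 60 minutes + 5 minutes + 35 minutes = 100 minutes.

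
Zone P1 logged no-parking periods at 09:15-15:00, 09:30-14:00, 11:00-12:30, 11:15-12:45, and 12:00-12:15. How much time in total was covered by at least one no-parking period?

Merged: 09:15–15:00.
Length: 5 h 45 min.

5 h 45 min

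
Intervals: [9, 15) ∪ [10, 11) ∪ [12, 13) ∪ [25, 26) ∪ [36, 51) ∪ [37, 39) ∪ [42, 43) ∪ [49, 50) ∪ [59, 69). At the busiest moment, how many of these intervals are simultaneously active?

Sweep endpoints in order; track running count of active intervals.
Peak of 2 reached at 10.

2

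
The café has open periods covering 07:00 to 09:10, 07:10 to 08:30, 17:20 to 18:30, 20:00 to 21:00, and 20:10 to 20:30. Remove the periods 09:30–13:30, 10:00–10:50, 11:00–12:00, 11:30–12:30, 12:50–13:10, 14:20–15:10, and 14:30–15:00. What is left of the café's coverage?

First set merges to 07:00–09:10, 17:20–18:30, 20:00–21:00.
Second set merges to 09:30–13:30, 14:20–15:10.
07:00–09:10 is untouched.
17:20–18:30 is untouched.
20:00–21:00 is untouched.

07:00–09:10, 17:20–18:30, 20:00–21:00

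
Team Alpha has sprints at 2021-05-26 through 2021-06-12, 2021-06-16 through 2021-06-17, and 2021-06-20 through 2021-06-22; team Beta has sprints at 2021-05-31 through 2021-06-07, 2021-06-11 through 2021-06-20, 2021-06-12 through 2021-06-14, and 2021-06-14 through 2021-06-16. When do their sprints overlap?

Second set merges to 2021-05-31 through 2021-06-07, 2021-06-11 through 2021-06-20.
2021-05-26 through 2021-06-12 ∩ B → 2021-05-31 through 2021-06-07, 2021-06-11 through 2021-06-12.
2021-06-16 through 2021-06-17 ∩ B → 2021-06-16 through 2021-06-17.
2021-06-20 through 2021-06-22 ∩ B → 2021-06-20 through 2021-06-20.

2021-05-31 through 2021-06-07, 2021-06-11 through 2021-06-12, 2021-06-16 through 2021-06-17, 2021-06-20 through 2021-06-20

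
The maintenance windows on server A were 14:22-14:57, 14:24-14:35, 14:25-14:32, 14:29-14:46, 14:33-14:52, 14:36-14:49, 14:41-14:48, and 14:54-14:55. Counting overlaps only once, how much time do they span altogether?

35 min

Merged: 14:22-14:57.
Length: 35 min.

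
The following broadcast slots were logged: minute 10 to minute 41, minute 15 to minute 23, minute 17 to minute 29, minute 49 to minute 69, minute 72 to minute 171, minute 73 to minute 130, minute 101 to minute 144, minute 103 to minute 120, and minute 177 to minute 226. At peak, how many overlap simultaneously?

4

Sweep endpoints in order; track running count of active intervals.
Peak of 4 reached at minute 103.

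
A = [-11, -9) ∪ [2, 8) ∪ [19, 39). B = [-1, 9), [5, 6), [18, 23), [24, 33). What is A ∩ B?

[2, 8) ∪ [19, 23) ∪ [24, 33)

Second set merges to [-1, 9), [18, 23), [24, 33).
[-11, -9): no overlap with the second set.
[2, 8) meets the second set on [2, 8).
[19, 39) meets the second set on [19, 23), [24, 33).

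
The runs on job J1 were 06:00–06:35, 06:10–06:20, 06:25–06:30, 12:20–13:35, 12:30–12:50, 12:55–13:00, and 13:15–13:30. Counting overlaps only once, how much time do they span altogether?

1 h 50 min

Merged: 06:00–06:35, 12:20–13:35.
Lengths: 35 min + 1 h 15 min = 1 h 50 min.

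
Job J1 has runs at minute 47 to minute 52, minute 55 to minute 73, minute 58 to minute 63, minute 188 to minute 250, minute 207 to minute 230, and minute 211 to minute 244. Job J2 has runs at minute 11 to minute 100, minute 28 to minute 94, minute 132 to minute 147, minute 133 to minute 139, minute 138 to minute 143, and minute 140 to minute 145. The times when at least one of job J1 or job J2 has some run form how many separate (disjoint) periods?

Merge the first list: minute 47 to minute 52, minute 55 to minute 73, minute 188 to minute 250.
Merge the second list: minute 11 to minute 100, minute 132 to minute 147.
A ∪ B = minute 11 to minute 100, minute 132 to minute 147, minute 188 to minute 250.
That is 3 disjoint pieces.

3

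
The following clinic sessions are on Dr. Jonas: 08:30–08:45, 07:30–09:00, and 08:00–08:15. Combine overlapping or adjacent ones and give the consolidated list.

07:30–09:00

Sort by start: 07:30–09:00, 08:00–08:15, 08:30–08:45.
08:00–08:15 overlaps/touches 07:30–09:00 → extend to 07:30–09:00.
08:30–08:45 overlaps/touches 07:30–09:00 → extend to 07:30–09:00.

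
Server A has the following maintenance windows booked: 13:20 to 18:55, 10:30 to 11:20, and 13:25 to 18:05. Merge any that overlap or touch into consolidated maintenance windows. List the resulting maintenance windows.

Sort by start: 10:30-11:20, 13:20-18:55, 13:25-18:05.
13:20-18:55 is disjoint → start new block.
13:25-18:05 overlaps/touches 13:20-18:55 → extend to 13:20-18:55.

10:30-11:20, 13:20-18:55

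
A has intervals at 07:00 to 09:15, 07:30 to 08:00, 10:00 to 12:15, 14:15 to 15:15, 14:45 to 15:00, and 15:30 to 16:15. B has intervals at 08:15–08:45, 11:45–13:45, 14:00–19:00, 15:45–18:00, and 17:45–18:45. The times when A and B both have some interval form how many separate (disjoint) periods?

4

A, merged: 07:00–09:15, 10:00–12:15, 14:15–15:15, 15:30–16:15.
B, merged: 08:15–08:45, 11:45–13:45, 14:00–19:00.
A ∩ B = 08:15–08:45, 11:45–12:15, 14:15–15:15, 15:30–16:15.
That is 4 disjoint pieces.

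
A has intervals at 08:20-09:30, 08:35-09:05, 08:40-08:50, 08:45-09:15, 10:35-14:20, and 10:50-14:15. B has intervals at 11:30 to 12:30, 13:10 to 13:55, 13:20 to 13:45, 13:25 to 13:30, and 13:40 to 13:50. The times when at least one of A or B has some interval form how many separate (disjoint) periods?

2

First set merges to 08:20-09:30, 10:35-14:20.
Second set merges to 11:30-12:30, 13:10-13:55.
A ∪ B = 08:20-09:30, 10:35-14:20.
That is 2 disjoint pieces.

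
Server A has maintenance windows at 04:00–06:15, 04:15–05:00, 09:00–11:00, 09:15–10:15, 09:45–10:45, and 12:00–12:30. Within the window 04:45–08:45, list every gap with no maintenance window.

The merged coverage is 04:00-06:15, 09:00-11:00, 12:00-12:30.
Gaps within 04:45-08:45: 06:15-08:45.

06:15-08:45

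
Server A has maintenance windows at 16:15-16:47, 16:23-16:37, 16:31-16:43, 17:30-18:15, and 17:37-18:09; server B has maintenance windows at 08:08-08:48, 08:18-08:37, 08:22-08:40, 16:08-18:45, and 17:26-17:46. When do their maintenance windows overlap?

16:15–16:47, 17:30–18:15

A, merged: 16:15–16:47, 17:30–18:15.
B, merged: 08:08–08:48, 16:08–18:45.
16:15–16:47 meets the second set on 16:15–16:47.
17:30–18:15 meets the second set on 17:30–18:15.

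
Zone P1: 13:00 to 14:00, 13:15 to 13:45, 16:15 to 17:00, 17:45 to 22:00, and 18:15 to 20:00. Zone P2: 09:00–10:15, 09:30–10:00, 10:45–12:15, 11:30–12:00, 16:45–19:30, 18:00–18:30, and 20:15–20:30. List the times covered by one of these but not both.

Merge the first list: 13:00-14:00, 16:15-17:00, 17:45-22:00.
Merge the second list: 09:00-10:15, 10:45-12:15, 16:45-19:30, 20:15-20:30.
A \ B = 13:00-14:00, 16:15-16:45, 19:30-20:15, 20:30-22:00.
B \ A = 09:00-10:15, 10:45-12:15, 17:00-17:45.
Union of the two gives the symmetric difference.

09:00-10:15, 10:45-12:15, 13:00-14:00, 16:15-16:45, 17:00-17:45, 19:30-20:15, 20:30-22:00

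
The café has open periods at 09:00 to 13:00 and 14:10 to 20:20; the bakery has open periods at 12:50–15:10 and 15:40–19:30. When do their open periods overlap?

12:50–13:00, 14:10–15:10, 15:40–19:30

09:00–13:00 ∩ B → 12:50–13:00.
14:10–20:20 ∩ B → 14:10–15:10, 15:40–19:30.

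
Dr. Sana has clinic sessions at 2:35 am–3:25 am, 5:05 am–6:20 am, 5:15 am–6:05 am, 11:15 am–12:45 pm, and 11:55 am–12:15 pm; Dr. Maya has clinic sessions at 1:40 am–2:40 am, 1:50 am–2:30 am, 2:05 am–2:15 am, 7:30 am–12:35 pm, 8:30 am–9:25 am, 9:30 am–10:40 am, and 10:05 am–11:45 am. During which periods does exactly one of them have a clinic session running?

First set merges to 2:35 am-3:25 am, 5:05 am-6:20 am, 11:15 am-12:45 pm.
Second set merges to 1:40 am-2:40 am, 7:30 am-12:35 pm.
Only in the first: 2:40 am-3:25 am, 5:05 am-6:20 am, 12:35 pm-12:45 pm.
Only in the second: 1:40 am-2:35 am, 7:30 am-11:15 am.
Together these are the periods covered by exactly one.

1:40 am-2:35 am, 2:40 am-3:25 am, 5:05 am-6:20 am, 7:30 am-11:15 am, 12:35 pm-12:45 pm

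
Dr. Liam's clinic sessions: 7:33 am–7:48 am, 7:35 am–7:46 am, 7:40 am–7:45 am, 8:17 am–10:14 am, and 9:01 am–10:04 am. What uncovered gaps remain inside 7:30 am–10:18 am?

7:30 am–7:33 am, 7:48 am–8:17 am, 10:14 am–10:18 am

Covered (merged): 7:33 am–7:48 am, 8:17 am–10:14 am.
Gaps within 7:30 am–10:18 am: 7:30 am–7:33 am, 7:48 am–8:17 am, 10:14 am–10:18 am.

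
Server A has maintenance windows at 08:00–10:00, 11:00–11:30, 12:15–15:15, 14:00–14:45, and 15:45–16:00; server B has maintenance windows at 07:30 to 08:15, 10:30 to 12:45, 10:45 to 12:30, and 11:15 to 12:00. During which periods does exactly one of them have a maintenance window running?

Merge the first list: 08:00–10:00, 11:00–11:30, 12:15–15:15, 15:45–16:00.
Merge the second list: 07:30–08:15, 10:30–12:45.
A but not B: 08:15–10:00, 12:45–15:15, 15:45–16:00.
B but not A: 07:30–08:00, 10:30–11:00, 11:30–12:15.
Combining gives A △ B.

07:30–08:00, 08:15–10:00, 10:30–11:00, 11:30–12:15, 12:45–15:15, 15:45–16:00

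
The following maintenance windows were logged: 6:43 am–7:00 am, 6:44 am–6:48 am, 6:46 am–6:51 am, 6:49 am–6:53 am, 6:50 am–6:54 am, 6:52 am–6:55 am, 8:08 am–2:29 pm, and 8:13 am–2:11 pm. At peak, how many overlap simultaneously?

Sweep endpoints in order; track running count of active intervals.
Peak of 4 reached at 6:50 am.

4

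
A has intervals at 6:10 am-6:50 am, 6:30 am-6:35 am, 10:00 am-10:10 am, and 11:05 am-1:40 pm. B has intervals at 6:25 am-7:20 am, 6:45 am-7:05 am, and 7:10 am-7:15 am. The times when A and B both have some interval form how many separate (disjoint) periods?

1

Merge the first list: 6:10 am–6:50 am, 10:00 am–10:10 am, 11:05 am–1:40 pm.
Merge the second list: 6:25 am–7:20 am.
A ∩ B = 6:25 am–6:50 am.
That is 1 disjoint piece.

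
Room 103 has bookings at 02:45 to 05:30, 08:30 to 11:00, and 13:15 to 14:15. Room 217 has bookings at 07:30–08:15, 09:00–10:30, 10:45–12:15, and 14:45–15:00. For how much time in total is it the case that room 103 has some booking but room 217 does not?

4 h 30 min

A \ B = 02:45-05:30, 08:30-09:00, 10:30-10:45, 13:15-14:15.
Total: 2 h 45 min + 30 min + 15 min + 1 h = 4 h 30 min.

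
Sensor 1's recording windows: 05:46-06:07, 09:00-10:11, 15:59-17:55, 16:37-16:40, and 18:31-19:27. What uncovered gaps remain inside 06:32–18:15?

After merging, the occupied span is 05:46–06:07, 09:00–10:11, 15:59–17:55, 18:31–19:27.
Gaps within 06:32–18:15: 06:32–09:00, 10:11–15:59, 17:55–18:15.

06:32–09:00, 10:11–15:59, 17:55–18:15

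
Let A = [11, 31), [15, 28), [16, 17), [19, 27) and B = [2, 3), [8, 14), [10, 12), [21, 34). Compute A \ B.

[14, 21)

Merge the first list: [11, 31).
Merge the second list: [2, 3), [8, 14), [21, 34).
[11, 31) \ B = [14, 21).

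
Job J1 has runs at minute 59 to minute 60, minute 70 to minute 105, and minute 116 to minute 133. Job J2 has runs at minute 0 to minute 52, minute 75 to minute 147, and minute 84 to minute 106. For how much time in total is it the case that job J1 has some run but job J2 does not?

6 minutes

Second set merges to minute 0 to minute 52, minute 75 to minute 147.
A \ B = minute 59 to minute 60, minute 70 to minute 75.
Total: 1 minute + 5 minutes = 6 minutes.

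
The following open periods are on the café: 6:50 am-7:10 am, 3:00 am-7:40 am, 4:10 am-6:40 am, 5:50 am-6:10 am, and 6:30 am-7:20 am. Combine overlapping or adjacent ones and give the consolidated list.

3:00 am-7:40 am

Sort by start: 3:00 am-7:40 am, 4:10 am-6:40 am, 5:50 am-6:10 am, 6:30 am-7:20 am, 6:50 am-7:10 am.
4:10 am-6:40 am overlaps/touches 3:00 am-7:40 am → extend to 3:00 am-7:40 am.
5:50 am-6:10 am overlaps/touches 3:00 am-7:40 am → extend to 3:00 am-7:40 am.
6:30 am-7:20 am overlaps/touches 3:00 am-7:40 am → extend to 3:00 am-7:40 am.
6:50 am-7:10 am overlaps/touches 3:00 am-7:40 am → extend to 3:00 am-7:40 am.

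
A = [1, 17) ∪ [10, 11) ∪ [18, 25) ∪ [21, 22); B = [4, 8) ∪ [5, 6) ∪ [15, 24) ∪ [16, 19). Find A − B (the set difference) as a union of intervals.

[1, 4) ∪ [8, 15) ∪ [24, 25)

A, merged: [1, 17), [18, 25).
B, merged: [4, 8), [15, 24).
[1, 17) with B removed leaves [1, 4), [8, 15).
[18, 25) with B removed leaves [24, 25).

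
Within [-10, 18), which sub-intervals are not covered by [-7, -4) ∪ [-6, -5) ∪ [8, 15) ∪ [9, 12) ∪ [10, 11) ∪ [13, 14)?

Covered (merged): [-7, -4), [8, 15).
Complement within [-10, 18): [-10, -7), [-4, 8), [15, 18).

[-10, -7) ∪ [-4, 8) ∪ [15, 18)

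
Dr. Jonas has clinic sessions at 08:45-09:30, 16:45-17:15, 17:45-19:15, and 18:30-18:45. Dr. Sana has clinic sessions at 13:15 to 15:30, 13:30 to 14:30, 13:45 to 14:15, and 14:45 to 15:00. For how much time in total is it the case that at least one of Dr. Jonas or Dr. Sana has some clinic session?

5 h

Merge the first list: 08:45–09:30, 16:45–17:15, 17:45–19:15.
Merge the second list: 13:15–15:30.
A ∪ B = 08:45–09:30, 13:15–15:30, 16:45–17:15, 17:45–19:15.
Total: 45 min + 2 h 15 min + 30 min + 1 h 30 min = 5 h.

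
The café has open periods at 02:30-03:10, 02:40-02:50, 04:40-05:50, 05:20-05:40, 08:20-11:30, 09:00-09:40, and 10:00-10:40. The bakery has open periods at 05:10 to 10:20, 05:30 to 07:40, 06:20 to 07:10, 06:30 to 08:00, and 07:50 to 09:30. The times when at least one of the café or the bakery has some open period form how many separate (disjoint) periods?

A, merged: 02:30-03:10, 04:40-05:50, 08:20-11:30.
B, merged: 05:10-10:20.
A ∪ B = 02:30-03:10, 04:40-11:30.
That is 2 disjoint pieces.

2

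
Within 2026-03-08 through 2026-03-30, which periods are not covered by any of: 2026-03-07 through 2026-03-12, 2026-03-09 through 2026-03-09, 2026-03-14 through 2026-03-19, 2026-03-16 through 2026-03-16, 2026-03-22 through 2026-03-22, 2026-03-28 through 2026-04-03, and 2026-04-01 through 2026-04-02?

2026-03-13 through 2026-03-13, 2026-03-20 through 2026-03-21, 2026-03-23 through 2026-03-27

After merging, the occupied span is 2026-03-07 through 2026-03-12, 2026-03-14 through 2026-03-19, 2026-03-22 through 2026-03-22, 2026-03-28 through 2026-04-03.
Uncovered inside 2026-03-08 through 2026-03-30: 2026-03-13 through 2026-03-13, 2026-03-20 through 2026-03-21, 2026-03-23 through 2026-03-27.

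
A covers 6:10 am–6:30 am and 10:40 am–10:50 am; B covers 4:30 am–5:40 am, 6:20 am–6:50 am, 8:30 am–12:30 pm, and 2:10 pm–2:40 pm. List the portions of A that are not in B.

6:10 am–6:30 am minus B → 6:10 am–6:20 am.
10:40 am–10:50 am: fully covered by B → removed.

6:10 am–6:20 am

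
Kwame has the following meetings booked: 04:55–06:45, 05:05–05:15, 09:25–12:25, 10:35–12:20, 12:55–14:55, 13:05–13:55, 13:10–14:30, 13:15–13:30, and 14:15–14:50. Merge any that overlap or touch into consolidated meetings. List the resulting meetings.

04:55–06:45, 09:25–12:25, 12:55–14:55

05:05–05:15 overlaps/touches 04:55–06:45 → extend to 04:55–06:45.
09:25–12:25 is disjoint → start new block.
10:35–12:20 overlaps/touches 09:25–12:25 → extend to 09:25–12:25.
12:55–14:55 is disjoint → start new block.
13:05–13:55 overlaps/touches 12:55–14:55 → extend to 12:55–14:55.
13:10–14:30 overlaps/touches 12:55–14:55 → extend to 12:55–14:55.
13:15–13:30 overlaps/touches 12:55–14:55 → extend to 12:55–14:55.
14:15–14:50 overlaps/touches 12:55–14:55 → extend to 12:55–14:55.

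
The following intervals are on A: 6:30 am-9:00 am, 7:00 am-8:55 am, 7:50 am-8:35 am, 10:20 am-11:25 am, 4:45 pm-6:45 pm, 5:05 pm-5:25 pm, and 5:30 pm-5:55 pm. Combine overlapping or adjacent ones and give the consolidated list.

7:00 am–8:55 am overlaps/touches 6:30 am–9:00 am → extend to 6:30 am–9:00 am.
7:50 am–8:35 am overlaps/touches 6:30 am–9:00 am → extend to 6:30 am–9:00 am.
10:20 am–11:25 am is disjoint → start new block.
4:45 pm–6:45 pm is disjoint → start new block.
5:05 pm–5:25 pm overlaps/touches 4:45 pm–6:45 pm → extend to 4:45 pm–6:45 pm.
5:30 pm–5:55 pm overlaps/touches 4:45 pm–6:45 pm → extend to 4:45 pm–6:45 pm.

6:30 am–9:00 am, 10:20 am–11:25 am, 4:45 pm–6:45 pm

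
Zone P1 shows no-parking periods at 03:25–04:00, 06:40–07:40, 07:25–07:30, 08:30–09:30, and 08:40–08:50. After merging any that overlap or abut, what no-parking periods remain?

03:25–04:00, 06:40–07:40, 08:30–09:30

06:40–07:40 is disjoint → start new block.
07:25–07:30 overlaps/touches 06:40–07:40 → extend to 06:40–07:40.
08:30–09:30 is disjoint → start new block.
08:40–08:50 overlaps/touches 08:30–09:30 → extend to 08:30–09:30.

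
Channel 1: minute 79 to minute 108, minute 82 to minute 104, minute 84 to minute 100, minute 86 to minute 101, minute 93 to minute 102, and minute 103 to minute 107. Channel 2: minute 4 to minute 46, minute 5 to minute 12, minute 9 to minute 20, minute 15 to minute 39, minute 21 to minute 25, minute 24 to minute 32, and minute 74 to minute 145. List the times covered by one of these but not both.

minute 4 to minute 46, minute 74 to minute 79, minute 108 to minute 145

A, merged: minute 79 to minute 108.
B, merged: minute 4 to minute 46, minute 74 to minute 145.
A but not B: none.
B but not A: minute 4 to minute 46, minute 74 to minute 79, minute 108 to minute 145.
Combining gives A △ B.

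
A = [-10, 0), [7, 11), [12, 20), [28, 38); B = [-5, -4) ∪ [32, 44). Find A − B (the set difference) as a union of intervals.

[-10, -5) ∪ [-4, 0) ∪ [7, 11) ∪ [12, 20) ∪ [28, 32)

[-10, 0) with B removed leaves [-10, -5), [-4, 0).
[7, 11) is untouched.
[12, 20) is untouched.
[28, 38) with B removed leaves [28, 32).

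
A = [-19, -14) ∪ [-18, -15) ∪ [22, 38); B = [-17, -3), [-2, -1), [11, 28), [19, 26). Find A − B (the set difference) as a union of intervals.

Merge the first list: [-19, -14), [22, 38).
Merge the second list: [-17, -3), [-2, -1), [11, 28).
[-19, -14) minus B → [-19, -17).
[22, 38) minus B → [28, 38).

[-19, -17) ∪ [28, 38)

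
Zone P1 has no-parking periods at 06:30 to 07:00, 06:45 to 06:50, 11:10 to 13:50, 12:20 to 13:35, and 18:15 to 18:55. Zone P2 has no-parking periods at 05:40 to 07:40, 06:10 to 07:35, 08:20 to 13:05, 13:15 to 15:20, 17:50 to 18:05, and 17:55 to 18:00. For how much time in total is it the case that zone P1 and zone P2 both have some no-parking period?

3 h

First set merges to 06:30-07:00, 11:10-13:50, 18:15-18:55.
Second set merges to 05:40-07:40, 08:20-13:05, 13:15-15:20, 17:50-18:05.
A ∩ B = 06:30-07:00, 11:10-13:05, 13:15-13:50.
Total: 30 min + 1 h 55 min + 35 min = 3 h.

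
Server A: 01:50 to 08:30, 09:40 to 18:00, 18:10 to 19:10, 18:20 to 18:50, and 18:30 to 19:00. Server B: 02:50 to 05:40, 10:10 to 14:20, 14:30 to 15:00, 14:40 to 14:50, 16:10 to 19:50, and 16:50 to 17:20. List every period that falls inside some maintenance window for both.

02:50-05:40, 10:10-14:20, 14:30-15:00, 16:10-18:00, 18:10-19:10

First set merges to 01:50-08:30, 09:40-18:00, 18:10-19:10.
Second set merges to 02:50-05:40, 10:10-14:20, 14:30-15:00, 16:10-19:50.
01:50-08:30 meets the second set on 02:50-05:40.
09:40-18:00 meets the second set on 10:10-14:20, 14:30-15:00, 16:10-18:00.
18:10-19:10 meets the second set on 18:10-19:10.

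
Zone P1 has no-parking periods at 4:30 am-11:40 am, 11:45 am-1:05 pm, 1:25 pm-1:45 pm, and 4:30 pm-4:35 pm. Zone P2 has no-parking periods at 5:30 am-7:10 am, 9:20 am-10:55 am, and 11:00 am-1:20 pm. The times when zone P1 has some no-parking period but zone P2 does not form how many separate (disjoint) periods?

A \ B = 4:30 am–5:30 am, 7:10 am–9:20 am, 10:55 am–11:00 am, 1:25 pm–1:45 pm, 4:30 pm–4:35 pm.
That is 5 disjoint pieces.

5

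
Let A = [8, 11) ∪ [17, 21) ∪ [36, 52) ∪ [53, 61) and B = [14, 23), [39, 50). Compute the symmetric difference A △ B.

[8, 11) ∪ [14, 17) ∪ [21, 23) ∪ [36, 39) ∪ [50, 52) ∪ [53, 61)

A but not B: [8, 11), [36, 39), [50, 52), [53, 61).
B but not A: [14, 17), [21, 23).
Combining gives A △ B.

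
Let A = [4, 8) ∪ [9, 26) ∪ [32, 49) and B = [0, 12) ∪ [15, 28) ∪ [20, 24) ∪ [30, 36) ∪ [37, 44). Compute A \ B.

B, merged: [0, 12), [15, 28), [30, 36), [37, 44).
[4, 8) lies entirely inside B → drops out.
[9, 26) with B removed leaves [12, 15).
[32, 49) with B removed leaves [36, 37), [44, 49).

[12, 15) ∪ [36, 37) ∪ [44, 49)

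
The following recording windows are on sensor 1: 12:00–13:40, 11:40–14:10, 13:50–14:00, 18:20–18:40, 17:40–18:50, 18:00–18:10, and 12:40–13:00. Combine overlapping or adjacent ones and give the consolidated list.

Sort by start: 11:40-14:10, 12:00-13:40, 12:40-13:00, 13:50-14:00, 17:40-18:50, 18:00-18:10, 18:20-18:40.
12:00-13:40 overlaps/touches 11:40-14:10 → extend to 11:40-14:10.
12:40-13:00 overlaps/touches 11:40-14:10 → extend to 11:40-14:10.
13:50-14:00 overlaps/touches 11:40-14:10 → extend to 11:40-14:10.
17:40-18:50 is disjoint → start new block.
18:00-18:10 overlaps/touches 17:40-18:50 → extend to 17:40-18:50.
18:20-18:40 overlaps/touches 17:40-18:50 → extend to 17:40-18:50.

11:40-14:10, 17:40-18:50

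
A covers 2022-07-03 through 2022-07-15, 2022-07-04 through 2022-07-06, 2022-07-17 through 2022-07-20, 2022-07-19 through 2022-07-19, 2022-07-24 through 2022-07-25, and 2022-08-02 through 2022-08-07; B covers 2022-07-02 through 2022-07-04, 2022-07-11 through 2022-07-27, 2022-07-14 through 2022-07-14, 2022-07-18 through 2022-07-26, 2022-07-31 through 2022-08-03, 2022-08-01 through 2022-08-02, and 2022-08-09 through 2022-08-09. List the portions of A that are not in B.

2022-07-05 through 2022-07-10, 2022-08-04 through 2022-08-07

First set merges to 2022-07-03 through 2022-07-15, 2022-07-17 through 2022-07-20, 2022-07-24 through 2022-07-25, 2022-08-02 through 2022-08-07.
Second set merges to 2022-07-02 through 2022-07-04, 2022-07-11 through 2022-07-27, 2022-07-31 through 2022-08-03, 2022-08-09 through 2022-08-09.
2022-07-03 through 2022-07-15 \ B = 2022-07-05 through 2022-07-10.
2022-07-17 through 2022-07-20: entirely removed.
2022-07-24 through 2022-07-25: entirely removed.
2022-08-02 through 2022-08-07 \ B = 2022-08-04 through 2022-08-07.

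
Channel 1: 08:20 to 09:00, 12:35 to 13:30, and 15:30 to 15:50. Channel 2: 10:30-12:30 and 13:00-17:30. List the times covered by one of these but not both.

Only in the first: 08:20-09:00, 12:35-13:00.
Only in the second: 10:30-12:30, 13:30-15:30, 15:50-17:30.
Together these are the periods covered by exactly one.

08:20-09:00, 10:30-12:30, 12:35-13:00, 13:30-15:30, 15:50-17:30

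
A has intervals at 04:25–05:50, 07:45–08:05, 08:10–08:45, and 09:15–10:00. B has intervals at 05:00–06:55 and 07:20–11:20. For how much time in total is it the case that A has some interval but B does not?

A \ B = 04:25–05:00.
Total: 35 min.

35 min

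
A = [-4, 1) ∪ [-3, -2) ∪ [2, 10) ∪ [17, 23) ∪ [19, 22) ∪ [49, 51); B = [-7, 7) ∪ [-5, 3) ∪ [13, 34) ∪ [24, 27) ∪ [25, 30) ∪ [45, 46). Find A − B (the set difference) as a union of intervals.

First set merges to [-4, 1), [2, 10), [17, 23), [49, 51).
Second set merges to [-7, 7), [13, 34), [45, 46).
[-4, 1): entirely removed.
[2, 10) \ B = [7, 10).
[17, 23): entirely removed.
[49, 51): nothing removed.

[7, 10) ∪ [49, 51)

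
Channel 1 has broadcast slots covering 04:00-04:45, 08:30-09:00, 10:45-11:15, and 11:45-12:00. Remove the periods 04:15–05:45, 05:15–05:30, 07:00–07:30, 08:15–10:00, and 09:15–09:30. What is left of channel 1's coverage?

B, merged: 04:15–05:45, 07:00–07:30, 08:15–10:00.
04:00–04:45 minus B → 04:00–04:15.
08:30–09:00: fully covered by B → removed.
10:45–11:15: no B overlap → unchanged.
11:45–12:00: no B overlap → unchanged.

04:00–04:15, 10:45–11:15, 11:45–12:00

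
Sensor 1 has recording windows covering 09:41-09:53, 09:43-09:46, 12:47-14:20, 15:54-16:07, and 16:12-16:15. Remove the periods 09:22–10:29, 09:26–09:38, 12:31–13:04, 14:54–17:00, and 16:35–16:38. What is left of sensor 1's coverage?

13:04-14:20

A, merged: 09:41-09:53, 12:47-14:20, 15:54-16:07, 16:12-16:15.
B, merged: 09:22-10:29, 12:31-13:04, 14:54-17:00.
09:41-09:53: entirely removed.
12:47-14:20 \ B = 13:04-14:20.
15:54-16:07: entirely removed.
16:12-16:15: entirely removed.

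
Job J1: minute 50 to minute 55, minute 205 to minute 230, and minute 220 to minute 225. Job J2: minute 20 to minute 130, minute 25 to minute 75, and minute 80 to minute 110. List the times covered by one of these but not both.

minute 20 to minute 50, minute 55 to minute 130, minute 205 to minute 230

Merge the first list: minute 50 to minute 55, minute 205 to minute 230.
Merge the second list: minute 20 to minute 130.
Only in the first: minute 205 to minute 230.
Only in the second: minute 20 to minute 50, minute 55 to minute 130.
Together these are the periods covered by exactly one.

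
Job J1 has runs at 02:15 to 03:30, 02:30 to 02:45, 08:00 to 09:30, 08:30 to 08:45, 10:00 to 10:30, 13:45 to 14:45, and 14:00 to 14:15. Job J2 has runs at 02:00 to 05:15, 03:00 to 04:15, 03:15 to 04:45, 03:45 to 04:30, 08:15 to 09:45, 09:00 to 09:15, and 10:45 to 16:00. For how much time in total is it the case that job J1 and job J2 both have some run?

Merge the first list: 02:15–03:30, 08:00–09:30, 10:00–10:30, 13:45–14:45.
Merge the second list: 02:00–05:15, 08:15–09:45, 10:45–16:00.
A ∩ B = 02:15–03:30, 08:15–09:30, 13:45–14:45.
Total: 1 h 15 min + 1 h 15 min + 1 h = 3 h 30 min.

3 h 30 min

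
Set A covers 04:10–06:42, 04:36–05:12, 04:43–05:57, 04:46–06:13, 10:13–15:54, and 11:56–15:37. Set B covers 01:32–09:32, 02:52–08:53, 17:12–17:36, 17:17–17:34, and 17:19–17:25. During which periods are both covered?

04:10–06:42

First set merges to 04:10–06:42, 10:13–15:54.
Second set merges to 01:32–09:32, 17:12–17:36.
04:10–06:42 ∩ B → 04:10–06:42.
10:13–15:54 meets no B interval.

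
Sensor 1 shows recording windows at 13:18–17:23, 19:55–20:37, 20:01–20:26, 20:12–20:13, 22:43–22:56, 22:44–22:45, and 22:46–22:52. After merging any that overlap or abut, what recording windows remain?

13:18–17:23, 19:55–20:37, 22:43–22:56

19:55–20:37 is disjoint → start new block.
20:01–20:26 overlaps/touches 19:55–20:37 → extend to 19:55–20:37.
20:12–20:13 overlaps/touches 19:55–20:37 → extend to 19:55–20:37.
22:43–22:56 is disjoint → start new block.
22:44–22:45 overlaps/touches 22:43–22:56 → extend to 22:43–22:56.
22:46–22:52 overlaps/touches 22:43–22:56 → extend to 22:43–22:56.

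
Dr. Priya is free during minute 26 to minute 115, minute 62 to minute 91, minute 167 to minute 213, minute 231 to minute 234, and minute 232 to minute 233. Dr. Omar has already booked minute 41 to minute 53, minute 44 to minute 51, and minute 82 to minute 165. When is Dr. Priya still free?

Merge the first list: minute 26 to minute 115, minute 167 to minute 213, minute 231 to minute 234.
Merge the second list: minute 41 to minute 53, minute 82 to minute 165.
minute 26 to minute 115 with B removed leaves minute 26 to minute 41, minute 53 to minute 82.
minute 167 to minute 213 is untouched.
minute 231 to minute 234 is untouched.

minute 26 to minute 41, minute 53 to minute 82, minute 167 to minute 213, minute 231 to minute 234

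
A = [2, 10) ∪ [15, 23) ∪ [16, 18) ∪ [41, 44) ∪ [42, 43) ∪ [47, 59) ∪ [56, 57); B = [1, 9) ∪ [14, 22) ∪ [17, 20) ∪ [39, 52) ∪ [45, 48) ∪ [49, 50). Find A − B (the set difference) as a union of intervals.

[9, 10) ∪ [22, 23) ∪ [52, 59)

Merge the first list: [2, 10), [15, 23), [41, 44), [47, 59).
Merge the second list: [1, 9), [14, 22), [39, 52).
[2, 10) \ B = [9, 10).
[15, 23) \ B = [22, 23).
[41, 44): entirely removed.
[47, 59) \ B = [52, 59).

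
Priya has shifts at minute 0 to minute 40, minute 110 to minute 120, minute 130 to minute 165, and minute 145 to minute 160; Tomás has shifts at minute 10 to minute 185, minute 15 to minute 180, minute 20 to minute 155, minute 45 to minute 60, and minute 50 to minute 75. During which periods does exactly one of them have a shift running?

minute 0 to minute 10, minute 40 to minute 110, minute 120 to minute 130, minute 165 to minute 185

First set merges to minute 0 to minute 40, minute 110 to minute 120, minute 130 to minute 165.
Second set merges to minute 10 to minute 185.
Only in the first: minute 0 to minute 10.
Only in the second: minute 40 to minute 110, minute 120 to minute 130, minute 165 to minute 185.
Together these are the periods covered by exactly one.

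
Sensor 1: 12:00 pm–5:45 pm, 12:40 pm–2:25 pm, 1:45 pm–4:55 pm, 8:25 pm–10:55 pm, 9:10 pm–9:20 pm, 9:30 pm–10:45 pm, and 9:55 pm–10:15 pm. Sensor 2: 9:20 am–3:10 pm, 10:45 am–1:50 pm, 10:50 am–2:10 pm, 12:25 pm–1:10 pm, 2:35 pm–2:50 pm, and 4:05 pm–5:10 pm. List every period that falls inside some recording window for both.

12:00 pm–3:10 pm, 4:05 pm–5:10 pm

A, merged: 12:00 pm–5:45 pm, 8:25 pm–10:55 pm.
B, merged: 9:20 am–3:10 pm, 4:05 pm–5:10 pm.
12:00 pm–5:45 pm meets the second set on 12:00 pm–3:10 pm, 4:05 pm–5:10 pm.
8:25 pm–10:55 pm: no overlap with the second set.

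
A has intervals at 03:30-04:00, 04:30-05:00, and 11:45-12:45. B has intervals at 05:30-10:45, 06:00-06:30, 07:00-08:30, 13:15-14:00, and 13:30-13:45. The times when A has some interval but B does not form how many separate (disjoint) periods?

B, merged: 05:30-10:45, 13:15-14:00.
A \ B = 03:30-04:00, 04:30-05:00, 11:45-12:45.
That is 3 disjoint pieces.

3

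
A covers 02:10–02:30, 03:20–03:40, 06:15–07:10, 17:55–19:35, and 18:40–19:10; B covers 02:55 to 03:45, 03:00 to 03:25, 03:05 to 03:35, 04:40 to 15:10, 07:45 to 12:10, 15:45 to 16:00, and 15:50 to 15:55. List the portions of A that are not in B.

02:10-02:30, 17:55-19:35

First set merges to 02:10-02:30, 03:20-03:40, 06:15-07:10, 17:55-19:35.
Second set merges to 02:55-03:45, 04:40-15:10, 15:45-16:00.
02:10-02:30 is untouched.
03:20-03:40 lies entirely inside B → drops out.
06:15-07:10 lies entirely inside B → drops out.
17:55-19:35 is untouched.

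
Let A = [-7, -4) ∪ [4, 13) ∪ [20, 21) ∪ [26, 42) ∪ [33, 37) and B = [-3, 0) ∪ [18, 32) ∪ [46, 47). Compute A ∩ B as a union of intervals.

Merge the first list: [-7, -4), [4, 13), [20, 21), [26, 42).
[-7, -4) meets no B interval.
[4, 13) meets no B interval.
[20, 21) ∩ B → [20, 21).
[26, 42) ∩ B → [26, 32).

[20, 21) ∪ [26, 32)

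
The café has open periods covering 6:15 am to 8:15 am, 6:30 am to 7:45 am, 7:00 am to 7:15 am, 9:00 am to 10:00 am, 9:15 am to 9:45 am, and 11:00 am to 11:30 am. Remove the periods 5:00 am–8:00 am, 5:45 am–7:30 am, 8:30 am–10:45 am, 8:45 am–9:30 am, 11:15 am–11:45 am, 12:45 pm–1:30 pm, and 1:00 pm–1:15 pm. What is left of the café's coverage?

8:00 am–8:15 am, 11:00 am–11:15 am

A, merged: 6:15 am–8:15 am, 9:00 am–10:00 am, 11:00 am–11:30 am.
B, merged: 5:00 am–8:00 am, 8:30 am–10:45 am, 11:15 am–11:45 am, 12:45 pm–1:30 pm.
6:15 am–8:15 am \ B = 8:00 am–8:15 am.
9:00 am–10:00 am: entirely removed.
11:00 am–11:30 am \ B = 11:00 am–11:15 am.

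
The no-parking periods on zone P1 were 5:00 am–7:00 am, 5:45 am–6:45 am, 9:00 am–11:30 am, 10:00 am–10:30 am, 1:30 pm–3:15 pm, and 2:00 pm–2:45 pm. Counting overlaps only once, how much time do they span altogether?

Merged: 5:00 am–7:00 am, 9:00 am–11:30 am, 1:30 pm–3:15 pm.
Lengths: 2 h + 2 h 30 min + 1 h 45 min = 6 h 15 min.

6 h 15 min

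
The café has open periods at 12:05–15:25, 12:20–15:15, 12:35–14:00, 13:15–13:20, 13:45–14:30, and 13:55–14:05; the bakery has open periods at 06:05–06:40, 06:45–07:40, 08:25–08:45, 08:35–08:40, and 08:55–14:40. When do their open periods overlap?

Merge the first list: 12:05–15:25.
Merge the second list: 06:05–06:40, 06:45–07:40, 08:25–08:45, 08:55–14:40.
12:05–15:25 meets the second set on 12:05–14:40.

12:05–14:40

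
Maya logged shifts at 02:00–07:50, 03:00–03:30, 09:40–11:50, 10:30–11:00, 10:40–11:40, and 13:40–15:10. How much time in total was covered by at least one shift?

Merged: 02:00-07:50, 09:40-11:50, 13:40-15:10.
Lengths: 5 h 50 min + 2 h 10 min + 1 h 30 min = 9 h 30 min.

9 h 30 min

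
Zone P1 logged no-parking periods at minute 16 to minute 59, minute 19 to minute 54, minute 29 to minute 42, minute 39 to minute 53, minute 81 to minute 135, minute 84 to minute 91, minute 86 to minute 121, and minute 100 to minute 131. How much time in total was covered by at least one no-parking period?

97 minutes

Merged: minute 16 to minute 59, minute 81 to minute 135.
Lengths: 43 minutes + 54 minutes = 97 minutes.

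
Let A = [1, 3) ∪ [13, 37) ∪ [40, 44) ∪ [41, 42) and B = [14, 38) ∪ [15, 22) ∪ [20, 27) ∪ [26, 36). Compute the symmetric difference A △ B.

First set merges to [1, 3), [13, 37), [40, 44).
Second set merges to [14, 38).
Only in the first: [1, 3), [13, 14), [40, 44).
Only in the second: [37, 38).
Together these are the periods covered by exactly one.

[1, 3) ∪ [13, 14) ∪ [37, 38) ∪ [40, 44)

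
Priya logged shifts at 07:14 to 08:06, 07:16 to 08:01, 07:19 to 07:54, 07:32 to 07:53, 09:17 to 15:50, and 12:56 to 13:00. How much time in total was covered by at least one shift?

Merged: 07:14–08:06, 09:17–15:50.
Lengths: 52 min + 6 h 33 min = 7 h 25 min.

7 h 25 min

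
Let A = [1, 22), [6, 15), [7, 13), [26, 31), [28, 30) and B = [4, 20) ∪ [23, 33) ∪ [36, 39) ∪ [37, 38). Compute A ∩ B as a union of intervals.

First set merges to [1, 22), [26, 31).
Second set merges to [4, 20), [23, 33), [36, 39).
[1, 22) overlaps B on [4, 20).
[26, 31) overlaps B on [26, 31).

[4, 20) ∪ [26, 31)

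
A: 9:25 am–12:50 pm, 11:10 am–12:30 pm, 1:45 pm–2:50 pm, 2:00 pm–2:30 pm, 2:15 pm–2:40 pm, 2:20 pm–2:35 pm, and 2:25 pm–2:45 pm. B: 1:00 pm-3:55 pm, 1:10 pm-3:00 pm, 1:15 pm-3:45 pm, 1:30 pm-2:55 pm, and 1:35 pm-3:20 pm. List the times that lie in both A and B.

1:45 pm–2:50 pm

First set merges to 9:25 am–12:50 pm, 1:45 pm–2:50 pm.
Second set merges to 1:00 pm–3:55 pm.
9:25 am–12:50 pm falls entirely outside B.
1:45 pm–2:50 pm overlaps B on 1:45 pm–2:50 pm.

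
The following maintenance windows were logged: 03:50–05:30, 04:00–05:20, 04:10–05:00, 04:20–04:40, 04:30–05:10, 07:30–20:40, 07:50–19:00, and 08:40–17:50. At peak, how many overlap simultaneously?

At 04:30, 5 of the intervals are simultaneously active.
No point has more.

5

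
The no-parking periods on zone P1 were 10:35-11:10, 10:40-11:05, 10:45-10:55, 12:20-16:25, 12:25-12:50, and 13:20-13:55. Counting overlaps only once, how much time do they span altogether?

4 h 40 min

Merged: 10:35–11:10, 12:20–16:25.
Lengths: 35 min + 4 h 5 min = 4 h 40 min.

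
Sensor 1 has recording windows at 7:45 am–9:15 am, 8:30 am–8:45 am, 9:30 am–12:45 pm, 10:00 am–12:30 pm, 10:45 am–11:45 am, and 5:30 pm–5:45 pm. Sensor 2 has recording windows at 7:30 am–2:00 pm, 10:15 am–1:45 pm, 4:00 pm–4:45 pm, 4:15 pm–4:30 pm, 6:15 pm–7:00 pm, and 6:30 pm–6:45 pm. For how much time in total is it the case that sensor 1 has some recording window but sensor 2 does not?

First set merges to 7:45 am–9:15 am, 9:30 am–12:45 pm, 5:30 pm–5:45 pm.
Second set merges to 7:30 am–2:00 pm, 4:00 pm–4:45 pm, 6:15 pm–7:00 pm.
A \ B = 5:30 pm–5:45 pm.
Total: 15 min.

15 min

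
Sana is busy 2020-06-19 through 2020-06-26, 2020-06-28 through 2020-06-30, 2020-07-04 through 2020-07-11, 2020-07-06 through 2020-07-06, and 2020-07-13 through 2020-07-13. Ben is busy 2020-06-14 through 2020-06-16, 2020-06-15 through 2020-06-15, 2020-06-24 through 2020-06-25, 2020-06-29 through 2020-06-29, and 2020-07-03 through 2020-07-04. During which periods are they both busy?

2020-06-24 through 2020-06-25, 2020-06-29 through 2020-06-29, 2020-07-04 through 2020-07-04

First set merges to 2020-06-19 through 2020-06-26, 2020-06-28 through 2020-06-30, 2020-07-04 through 2020-07-11, 2020-07-13 through 2020-07-13.
Second set merges to 2020-06-14 through 2020-06-16, 2020-06-24 through 2020-06-25, 2020-06-29 through 2020-06-29, 2020-07-03 through 2020-07-04.
2020-06-19 through 2020-06-26 overlaps B on 2020-06-24 through 2020-06-25.
2020-06-28 through 2020-06-30 overlaps B on 2020-06-29 through 2020-06-29.
2020-07-04 through 2020-07-11 overlaps B on 2020-07-04 through 2020-07-04.
2020-07-13 through 2020-07-13 falls entirely outside B.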